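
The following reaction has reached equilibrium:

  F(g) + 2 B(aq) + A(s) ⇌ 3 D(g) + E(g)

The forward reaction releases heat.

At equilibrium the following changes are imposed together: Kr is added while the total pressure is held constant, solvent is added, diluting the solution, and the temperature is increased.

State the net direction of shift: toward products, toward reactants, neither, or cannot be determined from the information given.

Adding inert gas at constant total pressure expands the volume and lowers every reacting partial pressure. With Δn_gas = 4 − 1 = +3, Q moves away from K toward the side with fewer gas moles, so the system shifts toward the side with more gas moles — to the right.
Dilution lowers every aqueous concentration by the same factor. Δn_aq = 0 − 2 = -2, so the system shifts toward the side with more dissolved moles — to the left.
The forward reaction is exothermic. Raising T favours the endothermic direction — shift to the left.
The individual effects push in opposite directions; without quantitative information the net direction cannot be determined.

cannot be determined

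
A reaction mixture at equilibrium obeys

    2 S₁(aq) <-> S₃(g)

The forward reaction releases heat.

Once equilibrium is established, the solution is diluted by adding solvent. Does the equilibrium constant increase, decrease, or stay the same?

unchanged

The equilibrium constant depends only on temperature. This perturbation may move the position of equilibrium, but since T is unchanged, K itself is unchanged.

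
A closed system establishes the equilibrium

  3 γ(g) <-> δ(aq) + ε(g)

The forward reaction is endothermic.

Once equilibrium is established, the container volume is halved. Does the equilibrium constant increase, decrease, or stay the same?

unchanged

The equilibrium constant depends only on temperature. This perturbation may move the position of equilibrium, but since T is unchanged, K itself is unchanged.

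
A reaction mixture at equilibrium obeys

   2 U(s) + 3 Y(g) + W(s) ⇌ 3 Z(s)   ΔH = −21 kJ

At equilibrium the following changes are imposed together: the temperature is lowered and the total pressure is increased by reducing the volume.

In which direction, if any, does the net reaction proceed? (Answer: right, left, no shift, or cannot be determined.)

right

The forward reaction is exothermic. Lowering T favours the exothermic direction — shift to the right.
Gas moles: reactants 3, products 0 (Δn_gas = -3). Compression shifts the system toward the side with fewer moles of gas — to the right.
All effects act in the same direction — net shift to the right.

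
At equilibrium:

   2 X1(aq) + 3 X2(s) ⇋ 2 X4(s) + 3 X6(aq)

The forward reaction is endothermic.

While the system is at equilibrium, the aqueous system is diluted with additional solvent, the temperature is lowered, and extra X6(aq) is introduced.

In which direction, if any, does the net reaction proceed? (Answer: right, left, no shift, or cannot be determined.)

Dilution lowers every aqueous concentration by the same factor. Δn_aq = 3 − 2 = +1, so the system shifts toward the side with more dissolved moles — to the right.
The forward reaction is endothermic. Lowering T favours the exothermic direction — shift to the left.
Adding X6 (aq), a product, drives the reaction to the left.
The individual effects push in opposite directions; without quantitative information the net direction cannot be determined.

cannot be determined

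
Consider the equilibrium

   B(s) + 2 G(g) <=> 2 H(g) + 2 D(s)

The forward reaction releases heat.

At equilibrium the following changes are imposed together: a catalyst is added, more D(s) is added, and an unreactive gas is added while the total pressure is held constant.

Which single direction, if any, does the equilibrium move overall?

no shift

A catalyst speeds both forward and reverse rates equally; it changes neither Q nor K — no shift from this change.
D is a pure solid; its activity is 1 regardless of amount, so Q is unaffected — no shift from this change.
Adding inert gas at constant total pressure expands the volume, scaling every reacting partial pressure by the same factor. Δn_gas = 2 − 2 = 0, so Q is unchanged — no shift.
None of the changes alters Q relative to K, so there is no net shift.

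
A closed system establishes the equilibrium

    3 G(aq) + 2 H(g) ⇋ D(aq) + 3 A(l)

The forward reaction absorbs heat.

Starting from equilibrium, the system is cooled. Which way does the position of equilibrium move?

left

The forward reaction is endothermic. Lowering T favours the exothermic direction — shift to the left.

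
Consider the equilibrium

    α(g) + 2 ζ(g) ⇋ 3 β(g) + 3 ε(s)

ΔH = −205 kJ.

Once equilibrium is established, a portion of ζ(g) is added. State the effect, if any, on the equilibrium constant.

unchanged

The equilibrium constant depends only on temperature. This perturbation may move the position of equilibrium, but since T is unchanged, K itself is unchanged.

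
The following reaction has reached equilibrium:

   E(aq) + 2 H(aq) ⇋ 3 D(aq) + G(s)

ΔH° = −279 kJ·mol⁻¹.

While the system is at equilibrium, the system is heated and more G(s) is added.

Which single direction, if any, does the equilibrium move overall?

The forward reaction is exothermic. Raising T favours the endothermic direction — shift to the left.
G is a pure solid; its activity is 1 regardless of amount, so Q is unaffected — no shift from this change.
Only the nonzero effect(s) matter; the net shift is to the left.

left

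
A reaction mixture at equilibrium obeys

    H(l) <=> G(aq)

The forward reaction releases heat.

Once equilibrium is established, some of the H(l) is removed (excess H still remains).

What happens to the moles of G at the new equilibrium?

unchanged

H is a pure liquid; its activity is 1 regardless of amount, so Q is unaffected — no shift from this change.
No net shift occurs, so the amount of G is unchanged.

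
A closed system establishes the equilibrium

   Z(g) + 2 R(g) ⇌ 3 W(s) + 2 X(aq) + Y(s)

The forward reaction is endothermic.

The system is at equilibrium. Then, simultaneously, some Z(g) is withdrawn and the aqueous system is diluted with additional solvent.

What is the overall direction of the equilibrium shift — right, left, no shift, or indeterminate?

cannot be determined

Removing Z (g), a reactant, drives the reaction to the left.
Dilution lowers every aqueous concentration by the same factor. Δn_aq = 2 − 0 = +2, so the system shifts toward the side with more dissolved moles — to the right.
The individual effects push in opposite directions; without quantitative information the net direction cannot be determined.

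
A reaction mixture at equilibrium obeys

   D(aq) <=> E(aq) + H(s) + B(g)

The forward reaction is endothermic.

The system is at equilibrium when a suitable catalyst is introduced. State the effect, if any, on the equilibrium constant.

The equilibrium constant depends only on temperature. This perturbation changes neither the position of equilibrium nor K.

unchanged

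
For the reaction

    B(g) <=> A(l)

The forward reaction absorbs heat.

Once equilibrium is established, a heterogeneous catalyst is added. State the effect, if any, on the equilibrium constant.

unchanged

The equilibrium constant depends only on temperature. This perturbation changes neither the position of equilibrium nor K.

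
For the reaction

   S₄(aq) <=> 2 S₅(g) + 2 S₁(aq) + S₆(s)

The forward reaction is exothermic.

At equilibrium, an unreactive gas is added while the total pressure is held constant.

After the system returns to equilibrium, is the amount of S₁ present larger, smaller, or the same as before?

increases

Adding inert gas at constant total pressure expands the volume and lowers every reacting partial pressure. With Δn_gas = 2 − 0 = +2, Q moves away from K toward the side with fewer gas moles, so the system shifts toward the side with more gas moles — to the right.
The net shift is to the right. S₁ is a product, so its amount increases.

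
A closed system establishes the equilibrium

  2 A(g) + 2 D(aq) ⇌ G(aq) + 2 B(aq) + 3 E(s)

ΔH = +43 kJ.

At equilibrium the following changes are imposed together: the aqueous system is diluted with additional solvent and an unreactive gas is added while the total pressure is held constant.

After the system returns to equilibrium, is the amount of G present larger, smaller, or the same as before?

cannot be determined

Dilution lowers every aqueous concentration by the same factor. Δn_aq = 3 − 2 = +1, so the system shifts toward the side with more dissolved moles — to the right.
Adding inert gas at constant total pressure expands the volume and lowers every reacting partial pressure. With Δn_gas = 0 − 2 = -2, Q moves away from K toward the side with fewer gas moles, so the system shifts toward the side with more gas moles — to the left.
The two effects oppose each other, so the net shift — and hence the change in G — cannot be determined from the given information.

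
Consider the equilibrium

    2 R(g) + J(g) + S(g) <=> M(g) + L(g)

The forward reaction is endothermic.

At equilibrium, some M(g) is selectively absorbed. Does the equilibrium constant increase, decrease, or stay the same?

The equilibrium constant depends only on temperature. This perturbation may move the position of equilibrium, but since T is unchanged, K itself is unchanged.

unchanged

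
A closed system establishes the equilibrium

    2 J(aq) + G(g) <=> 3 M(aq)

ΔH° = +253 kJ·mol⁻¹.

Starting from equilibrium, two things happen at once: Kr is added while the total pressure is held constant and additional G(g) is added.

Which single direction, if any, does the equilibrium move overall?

Adding inert gas at constant total pressure expands the volume and lowers every reacting partial pressure. With Δn_gas = 0 − 1 = -1, Q moves away from K toward the side with fewer gas moles, so the system shifts toward the side with more gas moles — to the left.
Adding G (g), a reactant, drives the reaction to the right.
The individual effects push in opposite directions; without quantitative information the net direction cannot be determined.

cannot be determined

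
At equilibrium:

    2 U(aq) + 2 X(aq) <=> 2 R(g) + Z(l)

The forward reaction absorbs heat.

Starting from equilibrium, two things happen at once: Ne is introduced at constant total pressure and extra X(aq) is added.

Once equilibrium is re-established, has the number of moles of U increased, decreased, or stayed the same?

Adding inert gas at constant total pressure expands the volume and lowers every reacting partial pressure. With Δn_gas = 2 − 0 = +2, Q moves away from K toward the side with fewer gas moles, so the system shifts toward the side with more gas moles — to the right.
Adding X (aq), a reactant, drives the reaction to the right.
The net shift is to the right. U is a reactant, so its amount decreases.

decreases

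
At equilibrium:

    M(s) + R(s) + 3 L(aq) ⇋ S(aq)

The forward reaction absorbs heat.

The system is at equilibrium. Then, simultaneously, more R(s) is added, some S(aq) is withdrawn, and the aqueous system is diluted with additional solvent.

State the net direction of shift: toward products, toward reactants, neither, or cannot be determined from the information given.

cannot be determined

R is a pure solid; its activity is 1 regardless of amount, so Q is unaffected — no shift from this change.
Removing S (aq), a product, drives the reaction to the right.
Dilution lowers every aqueous concentration by the same factor. Δn_aq = 1 − 3 = -2, so the system shifts toward the side with more dissolved moles — to the left.
The individual effects push in opposite directions; without quantitative information the net direction cannot be determined.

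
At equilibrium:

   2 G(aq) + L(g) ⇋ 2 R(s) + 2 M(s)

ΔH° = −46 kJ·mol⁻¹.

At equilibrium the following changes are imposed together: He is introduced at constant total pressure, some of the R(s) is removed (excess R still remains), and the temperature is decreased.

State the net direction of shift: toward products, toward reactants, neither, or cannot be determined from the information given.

cannot be determined

Adding inert gas at constant total pressure expands the volume and lowers every reacting partial pressure. With Δn_gas = 0 − 1 = -1, Q moves away from K toward the side with fewer gas moles, so the system shifts toward the side with more gas moles — to the left.
R is a pure solid; its activity is 1 regardless of amount, so Q is unaffected — no shift from this change.
The forward reaction is exothermic. Lowering T favours the exothermic direction — shift to the right.
The individual effects push in opposite directions; without quantitative information the net direction cannot be determined.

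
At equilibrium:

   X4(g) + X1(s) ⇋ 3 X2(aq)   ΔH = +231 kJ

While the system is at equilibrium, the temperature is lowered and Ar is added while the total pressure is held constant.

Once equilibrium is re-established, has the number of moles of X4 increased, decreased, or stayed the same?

The forward reaction is endothermic. Lowering T favours the exothermic direction — shift to the left.
Adding inert gas at constant total pressure expands the volume and lowers every reacting partial pressure. With Δn_gas = 0 − 1 = -1, Q moves away from K toward the side with fewer gas moles, so the system shifts toward the side with more gas moles — to the left.
The net shift is to the left. X4 is a reactant, so its amount increases.

increases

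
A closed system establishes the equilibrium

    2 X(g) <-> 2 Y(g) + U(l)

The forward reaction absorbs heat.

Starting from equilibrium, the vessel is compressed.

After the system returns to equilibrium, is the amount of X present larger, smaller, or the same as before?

unchanged

Gas moles: reactants 2, products 2. Δn_gas = 0, so a volume change leaves Q equal to K — no shift from this change.
No net shift occurs, so the amount of X is unchanged.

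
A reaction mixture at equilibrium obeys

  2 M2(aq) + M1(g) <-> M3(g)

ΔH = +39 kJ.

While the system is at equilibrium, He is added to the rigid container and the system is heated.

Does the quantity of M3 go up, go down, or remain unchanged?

At constant volume, adding an inert gas leaves every reacting species' partial pressure unchanged, so Q is unchanged — no shift from this change.
The forward reaction is endothermic. Raising T favours the endothermic direction — shift to the right.
The net shift is to the right. M3 is a product, so its amount increases.

increases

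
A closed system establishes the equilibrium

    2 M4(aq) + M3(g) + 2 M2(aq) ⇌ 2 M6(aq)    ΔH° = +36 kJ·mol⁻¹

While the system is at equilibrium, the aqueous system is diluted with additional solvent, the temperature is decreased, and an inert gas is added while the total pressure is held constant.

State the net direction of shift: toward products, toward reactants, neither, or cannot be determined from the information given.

Dilution lowers every aqueous concentration by the same factor. Δn_aq = 2 − 4 = -2, so the system shifts toward the side with more dissolved moles — to the left.
The forward reaction is endothermic. Lowering T favours the exothermic direction — shift to the left.
Adding inert gas at constant total pressure expands the volume and lowers every reacting partial pressure. With Δn_gas = 0 − 1 = -1, Q moves away from K toward the side with fewer gas moles, so the system shifts toward the side with more gas moles — to the left.
All effects act in the same direction — net shift to the left.

left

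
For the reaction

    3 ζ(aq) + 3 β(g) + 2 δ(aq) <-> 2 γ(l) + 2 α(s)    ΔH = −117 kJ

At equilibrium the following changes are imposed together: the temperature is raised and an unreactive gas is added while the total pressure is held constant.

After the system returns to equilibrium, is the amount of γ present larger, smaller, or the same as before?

decreases

The forward reaction is exothermic. Raising T favours the endothermic direction — shift to the left.
Adding inert gas at constant total pressure expands the volume and lowers every reacting partial pressure. With Δn_gas = 0 − 3 = -3, Q moves away from K toward the side with fewer gas moles, so the system shifts toward the side with more gas moles — to the left.
The net shift is to the left. γ is a product, so its amount decreases.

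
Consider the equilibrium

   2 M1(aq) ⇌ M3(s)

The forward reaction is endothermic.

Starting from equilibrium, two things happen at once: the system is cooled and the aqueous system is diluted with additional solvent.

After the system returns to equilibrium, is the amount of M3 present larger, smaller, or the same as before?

The forward reaction is endothermic. Lowering T favours the exothermic direction — shift to the left.
Dilution lowers every aqueous concentration by the same factor. Δn_aq = 0 − 2 = -2, so the system shifts toward the side with more dissolved moles — to the left.
The net shift is to the left. M3 is a product, so its amount decreases.

decreases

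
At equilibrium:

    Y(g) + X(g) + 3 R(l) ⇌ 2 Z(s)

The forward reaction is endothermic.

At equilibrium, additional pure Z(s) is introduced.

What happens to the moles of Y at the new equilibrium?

unchanged

Z is a pure solid; its activity is 1 regardless of amount, so Q is unaffected — no shift from this change.
No net shift occurs, so the amount of Y is unchanged.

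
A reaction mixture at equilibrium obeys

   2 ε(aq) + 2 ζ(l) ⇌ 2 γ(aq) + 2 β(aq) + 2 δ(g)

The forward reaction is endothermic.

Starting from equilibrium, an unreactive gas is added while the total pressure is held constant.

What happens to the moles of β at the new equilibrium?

increases

Adding inert gas at constant total pressure expands the volume and lowers every reacting partial pressure. With Δn_gas = 2 − 0 = +2, Q moves away from K toward the side with fewer gas moles, so the system shifts toward the side with more gas moles — to the right.
The net shift is to the right. β is a product, so its amount increases.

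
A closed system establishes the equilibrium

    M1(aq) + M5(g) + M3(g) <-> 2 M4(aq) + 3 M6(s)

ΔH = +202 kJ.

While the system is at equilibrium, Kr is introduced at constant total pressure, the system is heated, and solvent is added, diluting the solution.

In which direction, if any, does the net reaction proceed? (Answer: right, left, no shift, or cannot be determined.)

cannot be determined

Adding inert gas at constant total pressure expands the volume and lowers every reacting partial pressure. With Δn_gas = 0 − 2 = -2, Q moves away from K toward the side with fewer gas moles, so the system shifts toward the side with more gas moles — to the left.
The forward reaction is endothermic. Raising T favours the endothermic direction — shift to the right.
Dilution lowers every aqueous concentration by the same factor. Δn_aq = 2 − 1 = +1, so the system shifts toward the side with more dissolved moles — to the right.
The individual effects push in opposite directions; without quantitative information the net direction cannot be determined.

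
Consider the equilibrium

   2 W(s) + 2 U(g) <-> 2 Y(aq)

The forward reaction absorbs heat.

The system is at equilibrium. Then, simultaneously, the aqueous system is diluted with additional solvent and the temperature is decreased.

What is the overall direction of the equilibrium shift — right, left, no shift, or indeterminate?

Dilution lowers every aqueous concentration by the same factor. Δn_aq = 2 − 0 = +2, so the system shifts toward the side with more dissolved moles — to the right.
The forward reaction is endothermic. Lowering T favours the exothermic direction — shift to the left.
The individual effects push in opposite directions; without quantitative information the net direction cannot be determined.

cannot be determined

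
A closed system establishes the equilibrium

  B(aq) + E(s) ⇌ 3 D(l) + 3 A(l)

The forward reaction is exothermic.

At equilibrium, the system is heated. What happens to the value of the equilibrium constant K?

K depends on temperature via the van 't Hoff relation. The forward reaction is exothermic, so raising T decreases K.

decreases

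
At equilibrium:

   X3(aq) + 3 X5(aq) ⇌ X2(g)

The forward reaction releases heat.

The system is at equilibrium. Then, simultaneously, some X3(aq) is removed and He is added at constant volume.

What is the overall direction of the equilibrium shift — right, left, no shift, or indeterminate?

left

Removing X3 (aq), a reactant, drives the reaction to the left.
At constant volume, adding an inert gas leaves every reacting species' partial pressure unchanged, so Q is unchanged — no shift from this change.
Only the nonzero effect(s) matter; the net shift is to the left.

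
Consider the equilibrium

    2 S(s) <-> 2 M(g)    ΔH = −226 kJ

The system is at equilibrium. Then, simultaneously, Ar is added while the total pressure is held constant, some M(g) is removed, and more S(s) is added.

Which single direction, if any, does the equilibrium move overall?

Adding inert gas at constant total pressure expands the volume and lowers every reacting partial pressure. With Δn_gas = 2 − 0 = +2, Q moves away from K toward the side with fewer gas moles, so the system shifts toward the side with more gas moles — to the right.
Removing M (g), a product, drives the reaction to the right.
S is a pure solid; its activity is 1 regardless of amount, so Q is unaffected — no shift from this change.
Only the nonzero effect(s) matter; the net shift is to the right.

right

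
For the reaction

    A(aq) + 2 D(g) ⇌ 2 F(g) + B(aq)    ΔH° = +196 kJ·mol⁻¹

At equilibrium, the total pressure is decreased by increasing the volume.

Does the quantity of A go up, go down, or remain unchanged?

Gas moles: reactants 2, products 2. Δn_gas = 0, so a volume change leaves Q equal to K — no shift from this change.
No net shift occurs, so the amount of A is unchanged.

unchanged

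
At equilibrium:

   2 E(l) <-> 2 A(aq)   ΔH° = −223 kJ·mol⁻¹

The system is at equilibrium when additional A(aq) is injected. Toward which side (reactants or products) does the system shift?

left

Adding A (aq), a product, drives the reaction to the left.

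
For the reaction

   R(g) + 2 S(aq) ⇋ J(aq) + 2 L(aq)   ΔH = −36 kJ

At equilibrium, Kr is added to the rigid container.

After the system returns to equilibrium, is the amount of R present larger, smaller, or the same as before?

At constant volume, adding an inert gas leaves every reacting species' partial pressure unchanged, so Q is unchanged — no shift from this change.
No net shift occurs, so the amount of R is unchanged.

unchanged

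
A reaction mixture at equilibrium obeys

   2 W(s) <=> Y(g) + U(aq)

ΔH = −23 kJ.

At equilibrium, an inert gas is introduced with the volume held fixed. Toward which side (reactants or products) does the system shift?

At constant volume, adding an inert gas leaves every reacting species' partial pressure unchanged, so Q is unchanged — no shift from this change.

no shift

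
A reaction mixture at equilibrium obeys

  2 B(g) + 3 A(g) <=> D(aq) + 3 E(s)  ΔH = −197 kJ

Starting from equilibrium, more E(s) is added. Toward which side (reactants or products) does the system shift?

no shift

E is a pure solid; its activity is 1 regardless of amount, so Q is unaffected — no shift from this change.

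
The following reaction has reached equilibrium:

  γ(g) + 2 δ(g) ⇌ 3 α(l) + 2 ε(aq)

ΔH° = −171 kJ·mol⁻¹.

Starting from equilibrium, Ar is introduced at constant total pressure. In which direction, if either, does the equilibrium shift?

Adding inert gas at constant total pressure expands the volume and lowers every reacting partial pressure. With Δn_gas = 0 − 3 = -3, Q moves away from K toward the side with fewer gas moles, so the system shifts toward the side with more gas moles — to the left.

left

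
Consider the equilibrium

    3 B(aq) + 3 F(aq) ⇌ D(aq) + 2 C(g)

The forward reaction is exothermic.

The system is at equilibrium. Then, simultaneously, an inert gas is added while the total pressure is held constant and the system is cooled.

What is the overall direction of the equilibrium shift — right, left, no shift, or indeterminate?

Adding inert gas at constant total pressure expands the volume and lowers every reacting partial pressure. With Δn_gas = 2 − 0 = +2, Q moves away from K toward the side with fewer gas moles, so the system shifts toward the side with more gas moles — to the right.
The forward reaction is exothermic. Lowering T favours the exothermic direction — shift to the right.
All effects act in the same direction — net shift to the right.

right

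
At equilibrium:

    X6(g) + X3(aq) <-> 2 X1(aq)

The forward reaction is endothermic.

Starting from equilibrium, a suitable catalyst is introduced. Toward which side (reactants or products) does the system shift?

A catalyst speeds both forward and reverse rates equally; it changes neither Q nor K — no shift from this change.

no shift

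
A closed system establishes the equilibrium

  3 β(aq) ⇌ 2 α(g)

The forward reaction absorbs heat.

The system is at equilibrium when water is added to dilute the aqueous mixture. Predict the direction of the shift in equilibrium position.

left

Dilution lowers every aqueous concentration by the same factor. Δn_aq = 0 − 3 = -3, so the system shifts toward the side with more dissolved moles — to the left.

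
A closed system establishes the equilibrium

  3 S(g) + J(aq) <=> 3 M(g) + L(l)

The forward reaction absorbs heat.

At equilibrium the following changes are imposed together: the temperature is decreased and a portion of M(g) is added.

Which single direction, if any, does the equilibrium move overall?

left

The forward reaction is endothermic. Lowering T favours the exothermic direction — shift to the left.
Adding M (g), a product, drives the reaction to the left.
All effects act in the same direction — net shift to the left.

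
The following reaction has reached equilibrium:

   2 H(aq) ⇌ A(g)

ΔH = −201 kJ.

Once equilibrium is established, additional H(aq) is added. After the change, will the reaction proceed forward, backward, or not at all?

Adding H (aq), a reactant, drives the reaction to the right.

right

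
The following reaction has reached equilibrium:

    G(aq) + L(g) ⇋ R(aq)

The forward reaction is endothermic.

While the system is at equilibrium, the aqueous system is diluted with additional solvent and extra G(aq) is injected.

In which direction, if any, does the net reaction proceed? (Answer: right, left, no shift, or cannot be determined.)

right

Dilution scales every aqueous concentration by the same factor. Δn_aq = 1 − 1 = 0, so Q is unchanged — no shift.
Adding G (aq), a reactant, drives the reaction to the right.
Only the nonzero effect(s) matter; the net shift is to the right.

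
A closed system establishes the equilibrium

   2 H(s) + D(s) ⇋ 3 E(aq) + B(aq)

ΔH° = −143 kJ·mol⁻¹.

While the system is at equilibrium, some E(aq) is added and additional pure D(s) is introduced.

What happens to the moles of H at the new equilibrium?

Adding E (aq), a product, drives the reaction to the left.
D is a pure solid; its activity is 1 regardless of amount, so Q is unaffected — no shift from this change.
The net shift is to the left. H is a reactant, so its amount increases.

increases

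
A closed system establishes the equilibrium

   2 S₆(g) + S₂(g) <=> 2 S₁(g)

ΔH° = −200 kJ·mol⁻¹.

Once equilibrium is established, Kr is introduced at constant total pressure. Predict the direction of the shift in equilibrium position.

Adding inert gas at constant total pressure expands the volume and lowers every reacting partial pressure. With Δn_gas = 2 − 3 = -1, Q moves away from K toward the side with fewer gas moles, so the system shifts toward the side with more gas moles — to the left.

left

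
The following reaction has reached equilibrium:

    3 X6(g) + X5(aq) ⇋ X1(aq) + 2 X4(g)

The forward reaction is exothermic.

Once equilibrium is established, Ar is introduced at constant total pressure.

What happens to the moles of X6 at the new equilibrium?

Adding inert gas at constant total pressure expands the volume and lowers every reacting partial pressure. With Δn_gas = 2 − 3 = -1, Q moves away from K toward the side with fewer gas moles, so the system shifts toward the side with more gas moles — to the left.
The net shift is to the left. X6 is a reactant, so its amount increases.

increases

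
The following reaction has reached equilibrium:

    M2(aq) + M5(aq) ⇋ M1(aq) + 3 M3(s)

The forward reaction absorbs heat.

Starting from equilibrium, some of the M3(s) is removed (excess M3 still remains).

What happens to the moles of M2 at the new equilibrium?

unchanged

M3 is a pure solid; its activity is 1 regardless of amount, so Q is unaffected — no shift from this change.
No net shift occurs, so the amount of M2 is unchanged.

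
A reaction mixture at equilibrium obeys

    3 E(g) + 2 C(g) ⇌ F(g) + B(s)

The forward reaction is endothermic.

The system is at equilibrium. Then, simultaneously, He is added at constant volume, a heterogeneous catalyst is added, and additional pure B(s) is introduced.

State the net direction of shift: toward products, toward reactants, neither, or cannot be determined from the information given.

no shift

At constant volume, adding an inert gas leaves every reacting species' partial pressure unchanged, so Q is unchanged — no shift from this change.
A catalyst speeds both forward and reverse rates equally; it changes neither Q nor K — no shift from this change.
B is a pure solid; its activity is 1 regardless of amount, so Q is unaffected — no shift from this change.
None of the changes alters Q relative to K, so there is no net shift.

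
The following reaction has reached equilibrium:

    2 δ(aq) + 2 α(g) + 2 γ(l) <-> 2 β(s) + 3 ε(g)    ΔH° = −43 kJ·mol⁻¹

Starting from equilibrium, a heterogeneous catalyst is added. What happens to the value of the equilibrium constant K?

unchanged

The equilibrium constant depends only on temperature. This perturbation changes neither the position of equilibrium nor K.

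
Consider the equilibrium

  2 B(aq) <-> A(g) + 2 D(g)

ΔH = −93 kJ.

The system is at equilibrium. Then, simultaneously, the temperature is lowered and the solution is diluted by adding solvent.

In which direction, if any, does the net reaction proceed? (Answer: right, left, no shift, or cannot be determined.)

cannot be determined

The forward reaction is exothermic. Lowering T favours the exothermic direction — shift to the right.
Dilution lowers every aqueous concentration by the same factor. Δn_aq = 0 − 2 = -2, so the system shifts toward the side with more dissolved moles — to the left.
The individual effects push in opposite directions; without quantitative information the net direction cannot be determined.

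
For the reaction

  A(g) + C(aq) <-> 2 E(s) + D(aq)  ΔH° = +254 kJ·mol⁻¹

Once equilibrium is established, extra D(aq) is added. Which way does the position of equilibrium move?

Adding D (aq), a product, drives the reaction to the left.

left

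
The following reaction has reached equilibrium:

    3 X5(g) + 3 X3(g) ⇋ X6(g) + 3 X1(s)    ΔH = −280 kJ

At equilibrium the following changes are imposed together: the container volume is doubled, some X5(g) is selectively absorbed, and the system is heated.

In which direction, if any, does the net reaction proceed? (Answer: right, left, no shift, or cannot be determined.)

Gas moles: reactants 6, products 1 (Δn_gas = -5). Expansion shifts the system toward the side with more moles of gas — to the left.
Removing X5 (g), a reactant, drives the reaction to the left.
The forward reaction is exothermic. Raising T favours the endothermic direction — shift to the left.
All effects act in the same direction — net shift to the left.

left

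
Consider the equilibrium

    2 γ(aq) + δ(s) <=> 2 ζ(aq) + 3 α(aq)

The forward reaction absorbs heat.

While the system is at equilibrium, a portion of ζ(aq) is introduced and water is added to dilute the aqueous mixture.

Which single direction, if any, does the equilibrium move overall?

cannot be determined

Adding ζ (aq), a product, drives the reaction to the left.
Dilution lowers every aqueous concentration by the same factor. Δn_aq = 5 − 2 = +3, so the system shifts toward the side with more dissolved moles — to the right.
The individual effects push in opposite directions; without quantitative information the net direction cannot be determined.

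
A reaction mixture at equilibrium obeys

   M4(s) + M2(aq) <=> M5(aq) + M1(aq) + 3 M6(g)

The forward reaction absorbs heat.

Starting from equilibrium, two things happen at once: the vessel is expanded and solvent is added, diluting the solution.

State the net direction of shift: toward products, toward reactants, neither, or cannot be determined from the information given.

right

Gas moles: reactants 0, products 3 (Δn_gas = +3). Expansion shifts the system toward the side with more moles of gas — to the right.
Dilution lowers every aqueous concentration by the same factor. Δn_aq = 2 − 1 = +1, so the system shifts toward the side with more dissolved moles — to the right.
All effects act in the same direction — net shift to the right.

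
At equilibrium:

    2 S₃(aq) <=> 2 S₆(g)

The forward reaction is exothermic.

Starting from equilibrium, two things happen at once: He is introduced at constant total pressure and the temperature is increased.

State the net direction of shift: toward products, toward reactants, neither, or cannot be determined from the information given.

Adding inert gas at constant total pressure expands the volume and lowers every reacting partial pressure. With Δn_gas = 2 − 0 = +2, Q moves away from K toward the side with fewer gas moles, so the system shifts toward the side with more gas moles — to the right.
The forward reaction is exothermic. Raising T favours the endothermic direction — shift to the left.
The individual effects push in opposite directions; without quantitative information the net direction cannot be determined.

cannot be determined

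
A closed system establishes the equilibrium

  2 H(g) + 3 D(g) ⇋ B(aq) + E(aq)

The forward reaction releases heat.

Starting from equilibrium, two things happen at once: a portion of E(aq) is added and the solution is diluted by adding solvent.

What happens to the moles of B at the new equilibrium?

Adding E (aq), a product, drives the reaction to the left.
Dilution lowers every aqueous concentration by the same factor. Δn_aq = 2 − 0 = +2, so the system shifts toward the side with more dissolved moles — to the right.
The two effects oppose each other, so the net shift — and hence the change in B — cannot be determined from the given information.

cannot be determined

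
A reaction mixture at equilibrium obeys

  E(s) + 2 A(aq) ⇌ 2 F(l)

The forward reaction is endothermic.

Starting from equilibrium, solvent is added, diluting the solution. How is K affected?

The equilibrium constant depends only on temperature. This perturbation may move the position of equilibrium, but since T is unchanged, K itself is unchanged.

unchanged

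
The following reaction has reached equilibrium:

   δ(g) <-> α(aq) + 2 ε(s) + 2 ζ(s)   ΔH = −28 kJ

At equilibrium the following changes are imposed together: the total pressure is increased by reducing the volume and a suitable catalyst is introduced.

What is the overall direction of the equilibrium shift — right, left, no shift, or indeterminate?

right

Gas moles: reactants 1, products 0 (Δn_gas = -1). Compression shifts the system toward the side with fewer moles of gas — to the right.
A catalyst speeds both forward and reverse rates equally; it changes neither Q nor K — no shift from this change.
Only the nonzero effect(s) matter; the net shift is to the right.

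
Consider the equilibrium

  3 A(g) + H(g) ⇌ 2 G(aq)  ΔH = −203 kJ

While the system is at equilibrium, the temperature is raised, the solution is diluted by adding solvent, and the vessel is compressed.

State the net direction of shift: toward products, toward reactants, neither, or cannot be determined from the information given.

cannot be determined

The forward reaction is exothermic. Raising T favours the endothermic direction — shift to the left.
Dilution lowers every aqueous concentration by the same factor. Δn_aq = 2 − 0 = +2, so the system shifts toward the side with more dissolved moles — to the right.
Gas moles: reactants 4, products 0 (Δn_gas = -4). Compression shifts the system toward the side with fewer moles of gas — to the right.
The individual effects push in opposite directions; without quantitative information the net direction cannot be determined.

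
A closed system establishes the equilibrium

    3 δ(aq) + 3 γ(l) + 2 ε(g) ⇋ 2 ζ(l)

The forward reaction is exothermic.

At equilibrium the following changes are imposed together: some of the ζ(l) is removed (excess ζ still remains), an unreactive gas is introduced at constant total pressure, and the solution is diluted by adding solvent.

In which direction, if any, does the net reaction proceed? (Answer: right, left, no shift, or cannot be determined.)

left

ζ is a pure liquid; its activity is 1 regardless of amount, so Q is unaffected — no shift from this change.
Adding inert gas at constant total pressure expands the volume and lowers every reacting partial pressure. With Δn_gas = 0 − 2 = -2, Q moves away from K toward the side with fewer gas moles, so the system shifts toward the side with more gas moles — to the left.
Dilution lowers every aqueous concentration by the same factor. Δn_aq = 0 − 3 = -3, so the system shifts toward the side with more dissolved moles — to the left.
Only the nonzero effect(s) matter; the net shift is to the left.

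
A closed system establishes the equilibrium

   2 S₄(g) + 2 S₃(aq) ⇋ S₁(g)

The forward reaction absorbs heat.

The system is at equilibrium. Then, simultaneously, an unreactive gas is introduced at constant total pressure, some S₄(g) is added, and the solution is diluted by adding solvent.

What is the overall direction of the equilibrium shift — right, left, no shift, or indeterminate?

cannot be determined

Adding inert gas at constant total pressure expands the volume and lowers every reacting partial pressure. With Δn_gas = 1 − 2 = -1, Q moves away from K toward the side with fewer gas moles, so the system shifts toward the side with more gas moles — to the left.
Adding S₄ (g), a reactant, drives the reaction to the right.
Dilution lowers every aqueous concentration by the same factor. Δn_aq = 0 − 2 = -2, so the system shifts toward the side with more dissolved moles — to the left.
The individual effects push in opposite directions; without quantitative information the net direction cannot be determined.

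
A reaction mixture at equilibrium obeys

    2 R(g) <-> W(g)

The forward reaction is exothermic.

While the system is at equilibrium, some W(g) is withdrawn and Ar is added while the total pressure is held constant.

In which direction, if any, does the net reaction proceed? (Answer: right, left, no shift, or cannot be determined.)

Removing W (g), a product, drives the reaction to the right.
Adding inert gas at constant total pressure expands the volume and lowers every reacting partial pressure. With Δn_gas = 1 − 2 = -1, Q moves away from K toward the side with fewer gas moles, so the system shifts toward the side with more gas moles — to the left.
The individual effects push in opposite directions; without quantitative information the net direction cannot be determined.

cannot be determined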